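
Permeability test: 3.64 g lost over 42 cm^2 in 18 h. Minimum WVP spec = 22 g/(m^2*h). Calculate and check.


WVP = 48.15 g/(m^2*h)
Meets specification: Yes


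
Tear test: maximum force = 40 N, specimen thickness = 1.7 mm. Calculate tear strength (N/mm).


23.5 N/mm


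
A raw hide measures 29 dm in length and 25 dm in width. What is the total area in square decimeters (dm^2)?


725 dm^2

Area = length x width
Area = 29 x 25 = 725 dm^2


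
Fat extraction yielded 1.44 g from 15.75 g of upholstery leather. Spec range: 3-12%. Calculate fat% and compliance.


Fat content = 9.1%
Compliant: Yes

Fat% = 1.44 / 15.75 x 100 = 9.1%
Spec range: 3-12%
Compliant: Yes


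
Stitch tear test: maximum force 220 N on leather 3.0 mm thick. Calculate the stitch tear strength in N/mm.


73.3 N/mm


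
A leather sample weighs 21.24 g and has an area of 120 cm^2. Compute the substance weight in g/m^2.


Substance weight = mass / area x 10000
SW = 21.24 / 120 x 10000
SW = 1770.0 g/m^2


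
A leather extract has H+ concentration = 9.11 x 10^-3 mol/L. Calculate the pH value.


pH = -log10[H+]
pH = -log10(9.11 x 10^-3) = 2.04


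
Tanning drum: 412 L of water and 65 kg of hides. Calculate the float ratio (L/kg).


6.3

Float ratio = water / hide weight
Ratio = 412 / 65 = 6.3


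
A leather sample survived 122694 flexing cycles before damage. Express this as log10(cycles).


log10(122694) = 5.09


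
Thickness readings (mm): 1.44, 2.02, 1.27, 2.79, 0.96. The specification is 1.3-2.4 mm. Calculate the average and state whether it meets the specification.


Sum = 8.48
Average = 8.48 / 5 = 1.70 mm
Specification range: 1.3 to 2.4 mm
Within spec: Yes


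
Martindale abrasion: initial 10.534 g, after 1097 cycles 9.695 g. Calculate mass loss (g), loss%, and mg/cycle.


Loss = 10.534 - 9.695 = 0.839 g
Loss% = 0.839 / 10.534 x 100 = 7.96%
Rate = 0.839 / 1097 x 1000 = 0.765 mg/cycle


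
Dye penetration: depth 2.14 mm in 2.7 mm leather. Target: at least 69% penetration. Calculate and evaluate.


Penetration = 2.14 / 2.7 x 100 = 79.3%
Target: 69%
Meets target: Yes


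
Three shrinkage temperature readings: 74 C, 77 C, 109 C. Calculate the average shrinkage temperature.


Average = (74 + 77 + 109) / 3
Average = 260 / 3 = 86.7 C


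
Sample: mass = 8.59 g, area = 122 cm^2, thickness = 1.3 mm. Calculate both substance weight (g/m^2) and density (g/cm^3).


SW = 8.59 / 122 x 10000 = 704.1 g/m^2
Volume = 122 x 1.3 / 10 = 15.86 cm^3
Density = 8.59 / 15.86 = 0.542 g/cm^3


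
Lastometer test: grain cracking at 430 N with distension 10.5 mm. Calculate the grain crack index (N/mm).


41.0 N/mm

Grain crack index = force / distension
Index = 430 / 10.5 = 41.0 N/mm


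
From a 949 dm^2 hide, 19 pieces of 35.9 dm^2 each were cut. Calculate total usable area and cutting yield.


Total usable = 19 x 35.9 = 682.1 dm^2
Yield = 682.1 / 949 x 100 = 71.9%


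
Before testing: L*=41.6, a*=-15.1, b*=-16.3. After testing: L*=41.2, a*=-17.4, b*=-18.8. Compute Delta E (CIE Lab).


Delta E = 3.42

dL = 41.2 - 41.6 = -0.4
da = -17.4 - (-15.1) = -2.3
db = -18.8 - (-16.3) = -2.5
dE = sqrt((-0.4)^2 + (-2.3)^2 + (-2.5)^2) = 3.42


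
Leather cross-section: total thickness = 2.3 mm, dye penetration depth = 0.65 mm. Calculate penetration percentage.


28.3%


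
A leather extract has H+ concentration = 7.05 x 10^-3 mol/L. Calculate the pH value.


pH = -log10[H+]
pH = -log10(7.05 x 10^-3) = 2.15


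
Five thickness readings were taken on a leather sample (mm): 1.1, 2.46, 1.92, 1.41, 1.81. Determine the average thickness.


1.74 mm

Sum = 1.1 + 2.46 + 1.92 + 1.41 + 1.81 = 8.70
Average = 8.70 / 5 = 1.74 mm


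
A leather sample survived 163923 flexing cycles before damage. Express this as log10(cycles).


log10(163923) = 5.21


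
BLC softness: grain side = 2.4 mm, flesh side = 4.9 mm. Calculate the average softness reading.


3.65 mm


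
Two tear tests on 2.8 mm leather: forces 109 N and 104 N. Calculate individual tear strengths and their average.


Tear 1 = 38.9 N/mm
Tear 2 = 37.1 N/mm
Average = 38.0 N/mm

Tear 1 = 109 / 2.8 = 38.9 N/mm
Tear 2 = 104 / 2.8 = 37.1 N/mm
Average = (38.9 + 37.1) / 2 = 38.0 N/mm


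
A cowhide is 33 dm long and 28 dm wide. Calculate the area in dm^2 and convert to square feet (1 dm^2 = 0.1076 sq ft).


Area = 33 x 28 = 924 dm^2
Conversion: 924 x 0.1076 = 99.42 sq ft


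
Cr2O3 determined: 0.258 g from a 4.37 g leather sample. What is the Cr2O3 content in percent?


Cr2O3% = 0.258 / 4.37 x 100
Cr2O3% = 5.90%


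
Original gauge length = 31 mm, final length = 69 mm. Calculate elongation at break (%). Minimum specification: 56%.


Elongation = 122.6%
Meets spec: Yes


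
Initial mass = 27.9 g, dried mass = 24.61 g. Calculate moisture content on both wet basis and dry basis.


Moisture lost = 27.9 - 24.61 = 3.29 g
Wet basis MC = 3.29 / 27.9 x 100 = 11.8%
Dry basis MC = 3.29 / 24.61 x 100 = 13.4%


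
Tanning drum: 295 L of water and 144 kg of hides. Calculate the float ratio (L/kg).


Float ratio = water / hide weight
Ratio = 295 / 144 = 2.0


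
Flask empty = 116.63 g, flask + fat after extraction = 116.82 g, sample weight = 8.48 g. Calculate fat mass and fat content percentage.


Fat mass = 116.82 - 116.63 = 0.19 g
Fat% = 0.19 / 8.48 x 100 = 2.2%


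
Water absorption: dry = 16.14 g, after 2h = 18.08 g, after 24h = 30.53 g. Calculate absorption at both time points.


WA (2h) = (18.08 - 16.14) / 16.14 x 100 = 12.0%
WA (24h) = (30.53 - 16.14) / 16.14 x 100 = 89.2%


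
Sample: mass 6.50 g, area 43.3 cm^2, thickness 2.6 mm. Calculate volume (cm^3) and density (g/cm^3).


Thickness in cm = 2.6 / 10 = 0.26 cm
Volume = 43.3 x 0.26 = 11.258 cm^3
Density = 6.50 / 11.258 = 0.577 g/cm^3


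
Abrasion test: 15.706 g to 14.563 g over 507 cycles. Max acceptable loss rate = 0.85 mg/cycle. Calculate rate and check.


Rate = 2.254 mg/cycle
Passes: No


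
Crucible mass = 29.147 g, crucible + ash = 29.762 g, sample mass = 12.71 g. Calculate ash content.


Ash mass = 29.762 - 29.147 = 0.615 g
Ash% = 0.615 / 12.71 x 100 = 4.84%


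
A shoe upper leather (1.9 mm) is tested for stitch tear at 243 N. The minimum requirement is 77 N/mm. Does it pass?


STS = 243 / 1.9 = 127.9 N/mm
Minimum required: 77 N/mm
Passes: Yes


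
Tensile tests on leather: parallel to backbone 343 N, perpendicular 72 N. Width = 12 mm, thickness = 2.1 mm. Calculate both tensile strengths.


Area = 12 x 2.1 = 25.2 mm^2
TS (parallel) = 343 / 25.2 = 13.61 N/mm^2
TS (perpendicular) = 72 / 25.2 = 2.86 N/mm^2


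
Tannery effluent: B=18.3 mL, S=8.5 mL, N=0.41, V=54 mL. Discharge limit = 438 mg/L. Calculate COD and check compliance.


COD = (18.3 - 8.5) x 0.41 x 8000 / 54 = 595.3 mg/L
Limit: 438 mg/L
Compliant: No


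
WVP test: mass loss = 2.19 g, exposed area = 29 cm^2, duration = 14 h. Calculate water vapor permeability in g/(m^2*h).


WVP = mass_loss / (area x time) x 10000
WVP = 2.19 / (29 x 14) x 10000
WVP = 2.19 / 406 x 10000 = 53.94 g/(m^2*h)


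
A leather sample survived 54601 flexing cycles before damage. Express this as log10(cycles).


4.74


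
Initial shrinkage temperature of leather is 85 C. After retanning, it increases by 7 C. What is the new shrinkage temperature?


New Ts = 85 + 7 = 92 C


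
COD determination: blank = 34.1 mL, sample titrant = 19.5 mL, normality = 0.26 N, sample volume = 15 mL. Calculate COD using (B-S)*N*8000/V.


2024.5 mg/L

COD = (34.1 - 19.5) x 0.26 x 8000 / 15
COD = 14.6 x 0.26 x 8000 / 15
COD = 2024.5 mg/L


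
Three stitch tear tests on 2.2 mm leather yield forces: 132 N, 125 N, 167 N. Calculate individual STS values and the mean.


STS1 = 132 / 2.2 = 60.0 N/mm
STS2 = 125 / 2.2 = 56.8 N/mm
STS3 = 167 / 2.2 = 75.9 N/mm
Mean = (60.0 + 56.8 + 75.9) / 3 = 64.2 N/mm


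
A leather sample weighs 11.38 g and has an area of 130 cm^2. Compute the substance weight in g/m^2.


Substance weight = mass / area x 10000
SW = 11.38 / 130 x 10000
SW = 875.4 g/m^2


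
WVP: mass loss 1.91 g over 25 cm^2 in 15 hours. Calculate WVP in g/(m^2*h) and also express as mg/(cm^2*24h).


WVP = 50.93 g/(m^2*h)
Daily rate = 122.24 mg/(cm^2*24h)


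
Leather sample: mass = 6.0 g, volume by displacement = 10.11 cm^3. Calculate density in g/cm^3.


Density = mass / volume
Density = 6.0 / 10.11 = 0.593 g/cm^3


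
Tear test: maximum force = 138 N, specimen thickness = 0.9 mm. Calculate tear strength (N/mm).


Tear strength = force / thickness
Tear = 138 / 0.9 = 153.3 N/mm


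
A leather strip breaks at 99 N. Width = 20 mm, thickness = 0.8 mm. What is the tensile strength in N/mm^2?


6.19 N/mm^2

Cross-sectional area = 20 x 0.8 = 16.0 mm^2
Tensile strength = 99 / 16.0 = 6.19 N/mm^2


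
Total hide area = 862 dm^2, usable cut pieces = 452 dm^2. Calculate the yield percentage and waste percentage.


Yield = 52.4%
Waste = 47.6%

Yield = 452 / 862 x 100 = 52.4%
Waste = 862 - 452 = 410 dm^2
Waste% = 100 - 52.4 = 47.6%


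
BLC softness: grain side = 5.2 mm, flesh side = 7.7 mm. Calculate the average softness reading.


6.45 mm


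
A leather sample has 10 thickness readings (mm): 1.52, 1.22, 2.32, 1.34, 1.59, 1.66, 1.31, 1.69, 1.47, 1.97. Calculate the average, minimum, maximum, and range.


Sum = 16.09
Average = 16.09 / 10 = 1.61 mm
Minimum = 1.22 mm
Maximum = 2.32 mm
Range = 2.32 - 1.22 = 1.10 mm


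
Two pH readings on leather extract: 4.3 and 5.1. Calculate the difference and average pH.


Difference = 0.8
Average pH = 4.70

Difference = |4.3 - 5.1| = 0.8
Average = (4.3 + 5.1) / 2 = 4.70


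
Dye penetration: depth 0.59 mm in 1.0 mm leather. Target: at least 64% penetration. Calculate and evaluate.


Penetration = 0.59 / 1.0 x 100 = 59.0%
Target: 64%
Meets target: No


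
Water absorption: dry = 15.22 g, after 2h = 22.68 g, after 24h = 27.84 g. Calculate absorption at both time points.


2h absorption = 49.0%
24h absorption = 82.9%

WA (2h) = (22.68 - 15.22) / 15.22 x 100 = 49.0%
WA (24h) = (27.84 - 15.22) / 15.22 x 100 = 82.9%


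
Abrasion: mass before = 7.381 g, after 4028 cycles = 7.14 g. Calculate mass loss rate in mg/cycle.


0.060 mg/cycle

Mass loss = 7.381 - 7.14 = 0.241 g
Rate = 0.241 / 4028 x 1000 = 0.060 mg/cycle


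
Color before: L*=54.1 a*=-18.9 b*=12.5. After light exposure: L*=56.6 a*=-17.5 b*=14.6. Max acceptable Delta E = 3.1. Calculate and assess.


Delta E = 3.55
Passes: No


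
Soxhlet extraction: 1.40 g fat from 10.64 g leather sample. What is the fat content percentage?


Fat content = 1.40 / 10.64 x 100
Fat = 13.2%


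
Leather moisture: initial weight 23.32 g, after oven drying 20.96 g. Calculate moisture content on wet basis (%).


Moisture = 23.32 - 20.96 = 2.36 g
MC = 2.36 / 23.32 x 100 = 10.1%


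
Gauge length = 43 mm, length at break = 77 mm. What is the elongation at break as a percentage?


79.1%


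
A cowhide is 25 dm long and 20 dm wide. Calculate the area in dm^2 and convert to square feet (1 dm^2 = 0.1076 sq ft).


Area = 25 x 20 = 500 dm^2
Conversion: 500 x 0.1076 = 53.80 sq ft


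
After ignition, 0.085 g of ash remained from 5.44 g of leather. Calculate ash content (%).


1.56%

Ash% = 0.085 / 5.44 x 100
Ash% = 1.56%


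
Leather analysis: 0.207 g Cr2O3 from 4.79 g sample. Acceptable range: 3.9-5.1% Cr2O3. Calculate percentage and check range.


Cr2O3 = 4.32%
Within range: Yes


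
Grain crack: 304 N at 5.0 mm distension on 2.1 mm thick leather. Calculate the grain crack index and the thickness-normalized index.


Crack index = 60.8 N/mm
Normalized index = 29.0 N/mm per mm

Crack index = 304 / 5.0 = 60.8 N/mm
Normalized = 60.8 / 2.1 = 29.0 N/mm per mm


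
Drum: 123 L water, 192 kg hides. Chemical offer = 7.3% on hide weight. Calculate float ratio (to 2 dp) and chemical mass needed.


Float ratio = 0.64
Chemical needed = 14.016 kg


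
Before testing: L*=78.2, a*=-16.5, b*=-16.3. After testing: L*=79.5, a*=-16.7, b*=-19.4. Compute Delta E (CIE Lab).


dL = 79.5 - 78.2 = 1.3
da = -16.7 - (-16.5) = -0.2
db = -19.4 - (-16.3) = -3.1
dE = sqrt((1.3)^2 + (-0.2)^2 + (-3.1)^2) = 3.37


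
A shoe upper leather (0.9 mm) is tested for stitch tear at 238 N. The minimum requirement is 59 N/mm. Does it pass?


STS = 264.4 N/mm
Passes: Yes

STS = 238 / 0.9 = 264.4 N/mm
Minimum required: 59 N/mm
Passes: Yes


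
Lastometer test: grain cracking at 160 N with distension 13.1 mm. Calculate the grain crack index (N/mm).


12.2 N/mm


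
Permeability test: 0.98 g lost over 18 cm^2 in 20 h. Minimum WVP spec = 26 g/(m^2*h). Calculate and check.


WVP = 27.22 g/(m^2*h)
Meets specification: Yes

WVP = 0.98 / (18 x 20) x 10000 = 27.22 g/(m^2*h)
Minimum: 26 g/(m^2*h)
Meets spec: Yes


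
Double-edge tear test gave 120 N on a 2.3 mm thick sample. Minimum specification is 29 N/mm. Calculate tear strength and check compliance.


Tear strength = 120 / 2.3 = 52.2 N/mm
Required minimum = 29 N/mm
Compliant: Yes


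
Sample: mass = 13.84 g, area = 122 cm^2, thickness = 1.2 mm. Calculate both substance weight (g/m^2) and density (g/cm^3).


SW = 13.84 / 122 x 10000 = 1134.4 g/m^2
Volume = 122 x 1.2 / 10 = 14.64 cm^3
Density = 13.84 / 14.64 = 0.945 g/cm^3


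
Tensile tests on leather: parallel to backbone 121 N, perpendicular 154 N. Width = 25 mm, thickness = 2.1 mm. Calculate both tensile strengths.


Parallel = 2.30 N/mm^2
Perpendicular = 2.93 N/mm^2

Area = 25 x 2.1 = 52.5 mm^2
TS (parallel) = 121 / 52.5 = 2.30 N/mm^2
TS (perpendicular) = 154 / 52.5 = 2.93 N/mm^2


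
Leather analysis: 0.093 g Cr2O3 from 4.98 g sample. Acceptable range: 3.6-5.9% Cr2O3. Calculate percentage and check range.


Cr2O3% = 0.093 / 4.98 x 100 = 1.87%
Acceptable range: 3.6 to 5.9%
Within range: No


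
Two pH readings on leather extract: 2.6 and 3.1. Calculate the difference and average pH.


Difference = 0.5
Average pH = 2.85

Difference = |2.6 - 3.1| = 0.5
Average = (2.6 + 3.1) / 2 = 2.85


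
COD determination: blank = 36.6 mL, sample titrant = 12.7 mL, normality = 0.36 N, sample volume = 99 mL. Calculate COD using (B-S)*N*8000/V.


COD = (36.6 - 12.7) x 0.36 x 8000 / 99
COD = 23.9 x 0.36 x 8000 / 99
COD = 695.3 mg/L


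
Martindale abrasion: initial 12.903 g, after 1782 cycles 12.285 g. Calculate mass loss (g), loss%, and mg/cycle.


Mass loss = 0.618 g
Loss = 4.79%
Rate = 0.347 mg/cycle

Loss = 12.903 - 12.285 = 0.618 g
Loss% = 0.618 / 12.903 x 100 = 4.79%
Rate = 0.618 / 1782 x 1000 = 0.347 mg/cycle


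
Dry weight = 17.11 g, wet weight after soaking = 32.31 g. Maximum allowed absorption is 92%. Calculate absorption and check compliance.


WA = (32.31 - 17.11) / 17.11 x 100 = 88.8%
Maximum allowed: 92%
Compliant: Yes


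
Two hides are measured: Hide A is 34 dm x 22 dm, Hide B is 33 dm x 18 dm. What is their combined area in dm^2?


1342 dm^2

Hide A area = 34 x 22 = 748 dm^2
Hide B area = 33 x 18 = 594 dm^2
Total = 748 + 594 = 1342 dm^2


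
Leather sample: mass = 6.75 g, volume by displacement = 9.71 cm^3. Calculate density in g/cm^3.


0.695 g/cm^3

Density = mass / volume
Density = 6.75 / 9.71 = 0.695 g/cm^3


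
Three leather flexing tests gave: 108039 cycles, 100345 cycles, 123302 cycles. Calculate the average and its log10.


Average = (108039 + 100345 + 123302) / 3 = 110562 cycles
log10(110562) = 5.04


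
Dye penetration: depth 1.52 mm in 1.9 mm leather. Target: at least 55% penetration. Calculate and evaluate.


Penetration = 1.52 / 1.9 x 100 = 80.0%
Target: 55%
Meets target: Yes


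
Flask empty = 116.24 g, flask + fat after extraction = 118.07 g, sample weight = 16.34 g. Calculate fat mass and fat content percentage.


Fat mass = 118.07 - 116.24 = 1.83 g
Fat% = 1.83 / 16.34 x 100 = 11.2%


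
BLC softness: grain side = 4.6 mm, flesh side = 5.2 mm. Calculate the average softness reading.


4.90 mm

Average = (4.6 + 5.2) / 2
Average = 4.90 mm


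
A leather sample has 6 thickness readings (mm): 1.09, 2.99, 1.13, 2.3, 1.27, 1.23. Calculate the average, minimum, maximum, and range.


Average = 1.67 mm
Min = 1.09 mm
Max = 2.99 mm
Range = 1.90 mm


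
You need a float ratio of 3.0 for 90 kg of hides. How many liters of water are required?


270.0 L

Water = hide weight x target ratio
Water = 90 x 3.0 = 270.0 L


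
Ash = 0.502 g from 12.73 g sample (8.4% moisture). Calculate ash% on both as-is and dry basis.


As-is ash = 3.94%
Dry-basis ash = 4.31%


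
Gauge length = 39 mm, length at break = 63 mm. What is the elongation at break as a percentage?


Extension = 63 - 39 = 24 mm
Elongation = 24 / 39 x 100 = 61.5%


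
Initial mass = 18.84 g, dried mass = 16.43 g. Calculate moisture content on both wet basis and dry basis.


Wet basis = 12.8%
Dry basis = 14.7%


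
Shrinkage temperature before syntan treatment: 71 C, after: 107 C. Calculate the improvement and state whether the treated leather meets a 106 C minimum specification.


Improvement = 36 C
Meets 106 C spec: Yes


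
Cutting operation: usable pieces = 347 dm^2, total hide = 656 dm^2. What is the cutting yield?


Yield = usable / total x 100
Yield = 347 / 656 x 100 = 52.9%


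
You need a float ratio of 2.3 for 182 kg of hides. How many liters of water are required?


418.6 L

Water = hide weight x target ratio
Water = 182 x 2.3 = 418.6 L


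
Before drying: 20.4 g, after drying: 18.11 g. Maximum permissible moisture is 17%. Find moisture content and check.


MC = (20.4 - 18.11) / 20.4 x 100 = 11.2%
Maximum: 17%
Acceptable: Yes


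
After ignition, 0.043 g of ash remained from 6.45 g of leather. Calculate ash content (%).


Ash% = 0.043 / 6.45 x 100
Ash% = 0.67%


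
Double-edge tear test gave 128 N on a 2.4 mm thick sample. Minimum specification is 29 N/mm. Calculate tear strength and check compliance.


Tear strength = 53.3 N/mm
Compliant: Yes

Tear strength = 128 / 2.4 = 53.3 N/mm
Required minimum = 29 N/mm
Compliant: Yes


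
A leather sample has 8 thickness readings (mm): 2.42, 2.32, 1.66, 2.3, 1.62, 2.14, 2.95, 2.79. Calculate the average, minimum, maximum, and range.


Average = 2.28 mm
Min = 1.62 mm
Max = 2.95 mm
Range = 1.33 mm

Sum = 18.20
Average = 18.20 / 8 = 2.28 mm
Minimum = 1.62 mm
Maximum = 2.95 mm
Range = 2.95 - 1.62 = 1.33 mm


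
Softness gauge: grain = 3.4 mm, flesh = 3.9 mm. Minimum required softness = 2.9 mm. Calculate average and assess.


Average = (3.4 + 3.9) / 2 = 3.65 mm
Minimum = 2.9 mm
Meets requirement: Yes


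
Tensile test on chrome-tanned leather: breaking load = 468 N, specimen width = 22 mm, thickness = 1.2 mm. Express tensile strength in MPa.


17.73 MPa


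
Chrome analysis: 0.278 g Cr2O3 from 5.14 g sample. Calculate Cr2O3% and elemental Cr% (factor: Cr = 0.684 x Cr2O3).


Cr2O3% = 0.278 / 5.14 x 100 = 5.41%
Cr% = 5.41 x 0.684 = 3.70%


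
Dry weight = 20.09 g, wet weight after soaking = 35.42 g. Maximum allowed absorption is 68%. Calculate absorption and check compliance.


WA = (35.42 - 20.09) / 20.09 x 100 = 76.3%
Maximum allowed: 68%
Compliant: No


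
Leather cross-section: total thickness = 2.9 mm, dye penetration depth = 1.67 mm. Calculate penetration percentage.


57.6%

Penetration% = 1.67 / 2.9 x 100
Penetration = 57.6%


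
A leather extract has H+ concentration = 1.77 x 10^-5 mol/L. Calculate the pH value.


pH = 4.75


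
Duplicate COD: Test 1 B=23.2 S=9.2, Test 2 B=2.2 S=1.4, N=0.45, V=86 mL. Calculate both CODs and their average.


COD1 = (23.2 - 9.2) x 0.45 x 8000 / 86 = 586.0 mg/L
COD2 = (2.2 - 1.4) x 0.45 x 8000 / 86 = 33.5 mg/L
Average = (586.0 + 33.5) / 2 = 309.8 mg/L


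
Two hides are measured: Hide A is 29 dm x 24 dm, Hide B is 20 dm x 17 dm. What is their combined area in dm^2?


1036 dm^2


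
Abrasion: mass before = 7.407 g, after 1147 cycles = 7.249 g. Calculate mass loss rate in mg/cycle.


0.138 mg/cycle


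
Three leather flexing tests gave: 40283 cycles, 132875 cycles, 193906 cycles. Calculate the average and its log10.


Average = (40283 + 132875 + 193906) / 3 = 122355 cycles
log10(122355) = 5.09


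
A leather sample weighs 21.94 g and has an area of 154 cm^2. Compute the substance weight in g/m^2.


Substance weight = mass / area x 10000
SW = 21.94 / 154 x 10000
SW = 1424.7 g/m^2


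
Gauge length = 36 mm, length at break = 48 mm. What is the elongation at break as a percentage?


Extension = 48 - 36 = 12 mm
Elongation = 12 / 36 x 100 = 33.3%


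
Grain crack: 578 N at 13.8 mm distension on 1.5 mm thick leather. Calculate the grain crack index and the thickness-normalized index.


Crack index = 41.9 N/mm
Normalized index = 27.9 N/mm per mm


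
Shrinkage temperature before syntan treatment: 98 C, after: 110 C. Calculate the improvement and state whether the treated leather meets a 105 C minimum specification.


Improvement = 110 - 98 = 12 C
Spec check: 110 C >= 105 C? Yes


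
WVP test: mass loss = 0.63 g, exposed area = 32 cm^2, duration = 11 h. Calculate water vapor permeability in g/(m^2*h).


17.90 g/(m^2*h)

WVP = mass_loss / (area x time) x 10000
WVP = 0.63 / (32 x 11) x 10000
WVP = 0.63 / 352 x 10000 = 17.90 g/(m^2*h)


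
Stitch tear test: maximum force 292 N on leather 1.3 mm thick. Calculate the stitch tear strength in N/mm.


224.6 N/mm


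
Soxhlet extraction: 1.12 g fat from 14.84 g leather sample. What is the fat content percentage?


Fat content = 1.12 / 14.84 x 100
Fat = 7.5%


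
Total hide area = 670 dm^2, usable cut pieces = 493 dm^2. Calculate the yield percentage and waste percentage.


Yield = 73.6%
Waste = 26.4%

Yield = 493 / 670 x 100 = 73.6%
Waste = 670 - 493 = 177 dm^2
Waste% = 100 - 73.6 = 26.4%


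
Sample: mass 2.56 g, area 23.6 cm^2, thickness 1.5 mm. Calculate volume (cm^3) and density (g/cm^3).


Thickness in cm = 1.5 / 10 = 0.15 cm
Volume = 23.6 x 0.15 = 3.540 cm^3
Density = 2.56 / 3.540 = 0.723 g/cm^3


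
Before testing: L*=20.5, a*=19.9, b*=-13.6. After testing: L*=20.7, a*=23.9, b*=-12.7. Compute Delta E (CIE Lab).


dL = 20.7 - 20.5 = 0.2
da = 23.9 - 19.9 = 4.0
db = -12.7 - (-13.6) = 0.9
dE = sqrt((0.2)^2 + (4.0)^2 + (0.9)^2) = 4.10


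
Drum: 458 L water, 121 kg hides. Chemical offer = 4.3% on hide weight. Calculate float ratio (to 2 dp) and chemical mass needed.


Float ratio = 458 / 121 = 3.79
Chemical = 121 x 4.3 / 100 = 5.203 kg


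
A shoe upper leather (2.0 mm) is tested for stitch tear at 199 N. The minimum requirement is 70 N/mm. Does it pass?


STS = 99.5 N/mm
Passes: Yes

STS = 199 / 2.0 = 99.5 N/mm
Minimum required: 70 N/mm
Passes: Yes


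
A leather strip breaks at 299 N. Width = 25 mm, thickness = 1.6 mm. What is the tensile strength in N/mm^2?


7.48 N/mm^2

Cross-sectional area = 25 x 1.6 = 40.0 mm^2
Tensile strength = 299 / 40.0 = 7.48 N/mm^2


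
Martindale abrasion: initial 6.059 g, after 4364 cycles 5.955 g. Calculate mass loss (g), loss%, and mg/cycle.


Mass loss = 0.104 g
Loss = 1.72%
Rate = 0.024 mg/cycle

Loss = 6.059 - 5.955 = 0.104 g
Loss% = 0.104 / 6.059 x 100 = 1.72%
Rate = 0.104 / 4364 x 1000 = 0.024 mg/cycle


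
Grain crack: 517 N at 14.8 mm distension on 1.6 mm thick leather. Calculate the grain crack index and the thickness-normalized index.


Crack index = 517 / 14.8 = 34.9 N/mm
Normalized = 34.9 / 1.6 = 21.8 N/mm per mm


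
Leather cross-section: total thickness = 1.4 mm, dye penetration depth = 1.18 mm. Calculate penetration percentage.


Penetration% = 1.18 / 1.4 x 100
Penetration = 84.3%


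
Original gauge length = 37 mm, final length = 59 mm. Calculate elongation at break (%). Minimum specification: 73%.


Elongation = 59.5%
Meets spec: No


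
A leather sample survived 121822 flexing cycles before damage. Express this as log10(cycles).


5.09


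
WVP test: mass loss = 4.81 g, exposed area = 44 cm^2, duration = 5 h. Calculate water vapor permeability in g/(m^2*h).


WVP = mass_loss / (area x time) x 10000
WVP = 4.81 / (44 x 5) x 10000
WVP = 4.81 / 220 x 10000 = 218.64 g/(m^2*h)


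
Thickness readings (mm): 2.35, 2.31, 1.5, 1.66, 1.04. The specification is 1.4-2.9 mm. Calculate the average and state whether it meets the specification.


Sum = 8.86
Average = 8.86 / 5 = 1.77 mm
Specification range: 1.4 to 2.9 mm
Within spec: Yes


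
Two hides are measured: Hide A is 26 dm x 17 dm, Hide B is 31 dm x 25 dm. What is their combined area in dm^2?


Hide A area = 26 x 17 = 442 dm^2
Hide B area = 31 x 25 = 775 dm^2
Total = 442 + 775 = 1217 dm^2


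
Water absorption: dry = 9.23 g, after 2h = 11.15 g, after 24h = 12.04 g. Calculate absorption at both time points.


2h absorption = 20.8%
24h absorption = 30.4%

WA (2h) = (11.15 - 9.23) / 9.23 x 100 = 20.8%
WA (24h) = (12.04 - 9.23) / 9.23 x 100 = 30.4%


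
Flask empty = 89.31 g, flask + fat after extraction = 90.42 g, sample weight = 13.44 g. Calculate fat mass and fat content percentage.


Fat mass = 90.42 - 89.31 = 1.11 g
Fat% = 1.11 / 13.44 x 100 = 8.3%


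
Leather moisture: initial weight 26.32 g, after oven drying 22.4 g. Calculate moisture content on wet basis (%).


Moisture = 26.32 - 22.4 = 3.92 g
MC = 3.92 / 26.32 x 100 = 14.9%


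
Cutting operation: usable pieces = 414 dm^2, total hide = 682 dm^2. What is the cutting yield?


Yield = usable / total x 100
Yield = 414 / 682 x 100 = 60.7%


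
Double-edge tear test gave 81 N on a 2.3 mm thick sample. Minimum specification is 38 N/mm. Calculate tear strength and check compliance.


Tear strength = 81 / 2.3 = 35.2 N/mm
Required minimum = 38 N/mm
Compliant: No


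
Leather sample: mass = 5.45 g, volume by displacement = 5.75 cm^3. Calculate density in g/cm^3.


Density = mass / volume
Density = 5.45 / 5.75 = 0.948 g/cm^3


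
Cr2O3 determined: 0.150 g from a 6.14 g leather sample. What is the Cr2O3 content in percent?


2.44%

Cr2O3% = 0.150 / 6.14 x 100
Cr2O3% = 2.44%


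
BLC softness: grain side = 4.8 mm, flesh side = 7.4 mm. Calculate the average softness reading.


Average = (4.8 + 7.4) / 2
Average = 6.10 mm


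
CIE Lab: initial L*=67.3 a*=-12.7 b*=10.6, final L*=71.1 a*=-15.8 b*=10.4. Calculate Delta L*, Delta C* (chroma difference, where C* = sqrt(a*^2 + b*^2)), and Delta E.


Delta L* = 3.8
Delta C* = 2.37
Delta E = 4.91


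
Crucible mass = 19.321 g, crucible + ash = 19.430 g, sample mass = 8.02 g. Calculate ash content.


Ash mass = 19.430 - 19.321 = 0.109 g
Ash% = 0.109 / 8.02 x 100 = 1.36%


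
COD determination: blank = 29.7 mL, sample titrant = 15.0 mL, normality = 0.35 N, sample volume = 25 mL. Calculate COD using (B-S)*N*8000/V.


COD = (29.7 - 15.0) x 0.35 x 8000 / 25
COD = 14.7 x 0.35 x 8000 / 25
COD = 1646.4 mg/L


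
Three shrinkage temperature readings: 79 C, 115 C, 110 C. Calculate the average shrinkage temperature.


Average = (79 + 115 + 110) / 3
Average = 304 / 3 = 101.3 C


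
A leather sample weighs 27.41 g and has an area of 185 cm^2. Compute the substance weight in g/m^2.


1481.6 g/m^2

Substance weight = mass / area x 10000
SW = 27.41 / 185 x 10000
SW = 1481.6 g/m^2


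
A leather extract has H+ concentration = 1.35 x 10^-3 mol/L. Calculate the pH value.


pH = -log10[H+]
pH = -log10(1.35 x 10^-3) = 2.87


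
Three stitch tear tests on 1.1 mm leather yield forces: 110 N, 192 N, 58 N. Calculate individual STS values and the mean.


STS1 = 110 / 1.1 = 100.0 N/mm
STS2 = 192 / 1.1 = 174.5 N/mm
STS3 = 58 / 1.1 = 52.7 N/mm
Mean = (100.0 + 174.5 + 52.7) / 3 = 109.1 N/mm


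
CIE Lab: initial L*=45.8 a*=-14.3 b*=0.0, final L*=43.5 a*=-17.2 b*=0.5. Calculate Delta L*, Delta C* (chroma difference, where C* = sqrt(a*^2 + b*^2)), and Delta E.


Delta L* = -2.3
Delta C* = 2.91
Delta E = 3.73

Delta L* = 43.5 - 45.8 = -2.3
C1* = sqrt((-14.3)^2 + (0.0)^2) = 14.300
C2* = sqrt((-17.2)^2 + (0.5)^2) = 17.207
Delta C* = 17.207 - 14.300 = 2.91
Delta E = sqrt((-2.3)^2 + (-2.9)^2 + (0.5)^2) = 3.73


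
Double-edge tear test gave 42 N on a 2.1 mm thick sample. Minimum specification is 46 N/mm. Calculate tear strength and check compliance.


Tear strength = 20.0 N/mm
Compliant: No


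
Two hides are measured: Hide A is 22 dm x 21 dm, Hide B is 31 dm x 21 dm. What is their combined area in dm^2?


Hide A area = 22 x 21 = 462 dm^2
Hide B area = 31 x 21 = 651 dm^2
Total = 462 + 651 = 1113 dm^2


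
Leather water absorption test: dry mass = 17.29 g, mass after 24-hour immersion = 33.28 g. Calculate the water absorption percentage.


92.5%


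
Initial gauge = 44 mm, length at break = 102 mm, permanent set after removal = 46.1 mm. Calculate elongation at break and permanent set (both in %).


Elongation at break = (102 - 44) / 44 x 100 = 131.8%
Permanent set = (46.1 - 44) / 44 x 100 = 4.8%


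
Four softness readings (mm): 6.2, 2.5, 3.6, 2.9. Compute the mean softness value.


Sum = 6.2 + 2.5 + 3.6 + 2.9
Mean = 15.2 / 4 = 3.80 mm


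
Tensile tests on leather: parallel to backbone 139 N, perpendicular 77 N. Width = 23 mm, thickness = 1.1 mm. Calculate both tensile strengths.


Area = 23 x 1.1 = 25.3 mm^2
TS (parallel) = 139 / 25.3 = 5.49 N/mm^2
TS (perpendicular) = 77 / 25.3 = 3.04 N/mm^2


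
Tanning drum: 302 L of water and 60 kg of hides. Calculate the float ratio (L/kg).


Float ratio = water / hide weight
Ratio = 302 / 60 = 5.0


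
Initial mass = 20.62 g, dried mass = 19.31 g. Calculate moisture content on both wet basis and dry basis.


Moisture lost = 20.62 - 19.31 = 1.31 g
Wet basis MC = 1.31 / 20.62 x 100 = 6.4%
Dry basis MC = 1.31 / 19.31 x 100 = 6.8%


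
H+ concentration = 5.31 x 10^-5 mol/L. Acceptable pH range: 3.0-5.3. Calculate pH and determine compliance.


pH = 4.27
Compliant: Yes


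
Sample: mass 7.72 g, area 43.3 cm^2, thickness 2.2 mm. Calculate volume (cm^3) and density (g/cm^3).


Volume = 9.526 cm^3
Density = 0.810 g/cm^3


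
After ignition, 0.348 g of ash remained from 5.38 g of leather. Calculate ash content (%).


6.47%

Ash% = 0.348 / 5.38 x 100
Ash% = 6.47%


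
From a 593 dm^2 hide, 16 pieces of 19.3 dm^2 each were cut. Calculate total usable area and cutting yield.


Total usable = 16 x 19.3 = 308.8 dm^2
Yield = 308.8 / 593 x 100 = 52.1%


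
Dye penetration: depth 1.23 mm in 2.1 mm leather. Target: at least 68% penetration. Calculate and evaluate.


Penetration = 1.23 / 2.1 x 100 = 58.6%
Target: 68%
Meets target: No


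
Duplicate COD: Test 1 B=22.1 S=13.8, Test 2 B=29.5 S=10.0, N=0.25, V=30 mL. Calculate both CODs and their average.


COD1 = (22.1 - 13.8) x 0.25 x 8000 / 30 = 553.3 mg/L
COD2 = (29.5 - 10.0) x 0.25 x 8000 / 30 = 1300.0 mg/L
Average = (553.3 + 1300.0) / 2 = 926.7 mg/L


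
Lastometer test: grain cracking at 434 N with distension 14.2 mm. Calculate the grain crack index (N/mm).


Grain crack index = force / distension
Index = 434 / 14.2 = 30.6 N/mm


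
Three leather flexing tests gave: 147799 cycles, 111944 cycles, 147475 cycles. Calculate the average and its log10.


Average = (147799 + 111944 + 147475) / 3 = 135739 cycles
log10(135739) = 5.13


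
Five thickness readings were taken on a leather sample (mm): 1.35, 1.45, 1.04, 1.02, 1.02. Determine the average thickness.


Sum = 1.35 + 1.45 + 1.04 + 1.02 + 1.02 = 5.88
Average = 5.88 / 5 = 1.18 mm


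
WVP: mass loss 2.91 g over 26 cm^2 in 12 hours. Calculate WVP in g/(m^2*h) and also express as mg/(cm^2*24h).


WVP = 93.27 g/(m^2*h)
Daily rate = 223.85 mg/(cm^2*24h)


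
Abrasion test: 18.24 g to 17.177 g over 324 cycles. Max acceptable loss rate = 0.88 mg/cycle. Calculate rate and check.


Loss = 18.24 - 17.177 = 1.063 g
Rate = 1.063 g / 324 cycles x 1000 = 3.281 mg/cycle
Max = 0.88 mg/cycle
Passes: No


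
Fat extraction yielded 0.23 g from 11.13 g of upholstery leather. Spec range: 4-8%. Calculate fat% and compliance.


Fat content = 2.1%
Compliant: No


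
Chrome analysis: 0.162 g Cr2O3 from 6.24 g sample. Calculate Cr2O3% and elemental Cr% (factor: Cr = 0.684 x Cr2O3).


Cr2O3% = 0.162 / 6.24 x 100 = 2.60%
Cr% = 2.60 x 0.684 = 1.78%


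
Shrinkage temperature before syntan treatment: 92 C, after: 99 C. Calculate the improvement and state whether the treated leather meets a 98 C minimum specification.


Improvement = 99 - 92 = 7 C
Spec check: 99 C >= 98 C? Yes


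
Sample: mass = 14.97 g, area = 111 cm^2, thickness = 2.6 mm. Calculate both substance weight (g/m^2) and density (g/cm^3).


Substance weight = 1348.6 g/m^2
Density = 0.519 g/cm^3

SW = 14.97 / 111 x 10000 = 1348.6 g/m^2
Volume = 111 x 2.6 / 10 = 28.86 cm^3
Density = 14.97 / 28.86 = 0.519 g/cm^3


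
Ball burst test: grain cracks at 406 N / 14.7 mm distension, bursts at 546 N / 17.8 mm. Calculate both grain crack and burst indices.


Crack index = 406 / 14.7 = 27.6 N/mm
Burst index = 546 / 17.8 = 30.7 N/mm


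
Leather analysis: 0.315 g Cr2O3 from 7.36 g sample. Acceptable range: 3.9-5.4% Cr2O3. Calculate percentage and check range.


Cr2O3 = 4.28%
Within range: Yes


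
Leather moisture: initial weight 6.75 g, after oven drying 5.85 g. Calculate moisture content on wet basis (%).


Moisture = 6.75 - 5.85 = 0.90 g
MC = 0.90 / 6.75 x 100 = 13.3%


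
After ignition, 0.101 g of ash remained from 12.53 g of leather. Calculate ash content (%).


0.81%


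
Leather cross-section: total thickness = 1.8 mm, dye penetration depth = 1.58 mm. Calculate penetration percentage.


87.8%


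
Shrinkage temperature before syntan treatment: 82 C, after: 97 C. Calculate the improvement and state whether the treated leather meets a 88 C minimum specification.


Improvement = 97 - 82 = 15 C
Spec check: 97 C >= 88 C? Yes


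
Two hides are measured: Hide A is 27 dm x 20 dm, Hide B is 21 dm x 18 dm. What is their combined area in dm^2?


918 dm^2

Hide A area = 27 x 20 = 540 dm^2
Hide B area = 21 x 18 = 378 dm^2
Total = 540 + 378 = 918 dm^2


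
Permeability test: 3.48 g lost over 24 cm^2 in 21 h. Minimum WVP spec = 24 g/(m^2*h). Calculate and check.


WVP = 69.05 g/(m^2*h)
Meets specification: Yes

WVP = 3.48 / (24 x 21) x 10000 = 69.05 g/(m^2*h)
Minimum: 24 g/(m^2*h)
Meets spec: Yes


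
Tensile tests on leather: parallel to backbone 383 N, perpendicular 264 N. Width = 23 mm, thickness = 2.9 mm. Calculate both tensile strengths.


Parallel = 5.74 N/mm^2
Perpendicular = 3.96 N/mm^2

Area = 23 x 2.9 = 66.7 mm^2
TS (parallel) = 383 / 66.7 = 5.74 N/mm^2
TS (perpendicular) = 264 / 66.7 = 3.96 N/mm^2


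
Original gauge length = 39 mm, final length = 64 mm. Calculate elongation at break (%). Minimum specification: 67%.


Elongation = 64.1%
Meets spec: No

Extension = 64 - 39 = 25 mm
Elongation = 25 / 39 x 100 = 64.1%
Minimum required: 67%
Meets specification: No


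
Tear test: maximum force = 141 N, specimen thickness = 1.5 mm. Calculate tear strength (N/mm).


94.0 N/mm


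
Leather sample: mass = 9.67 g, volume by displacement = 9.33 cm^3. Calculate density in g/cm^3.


Density = mass / volume
Density = 9.67 / 9.33 = 1.036 g/cm^3


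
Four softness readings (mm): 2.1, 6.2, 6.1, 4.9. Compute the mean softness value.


4.83 mm


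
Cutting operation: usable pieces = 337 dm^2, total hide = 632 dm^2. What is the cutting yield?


Yield = usable / total x 100
Yield = 337 / 632 x 100 = 53.3%


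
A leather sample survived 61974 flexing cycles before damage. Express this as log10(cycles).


4.79

log10(61974) = 4.79


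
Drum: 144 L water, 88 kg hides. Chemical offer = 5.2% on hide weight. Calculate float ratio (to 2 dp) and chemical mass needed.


Float ratio = 1.64
Chemical needed = 4.576 kg

Float ratio = 144 / 88 = 1.64
Chemical = 88 x 5.2 / 100 = 4.576 kg


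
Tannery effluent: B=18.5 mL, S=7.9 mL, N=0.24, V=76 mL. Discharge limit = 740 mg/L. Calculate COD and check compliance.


COD = 267.8 mg/L
Compliant: Yes


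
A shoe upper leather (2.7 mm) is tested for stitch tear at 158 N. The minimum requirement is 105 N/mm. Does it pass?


STS = 158 / 2.7 = 58.5 N/mm
Minimum required: 105 N/mm
Passes: No


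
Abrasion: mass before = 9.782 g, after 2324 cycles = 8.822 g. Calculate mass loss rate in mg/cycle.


Mass loss = 9.782 - 8.822 = 0.960 g
Rate = 0.960 / 2324 x 1000 = 0.413 mg/cycle


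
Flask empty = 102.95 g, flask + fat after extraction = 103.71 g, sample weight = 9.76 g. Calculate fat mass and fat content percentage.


Fat mass = 0.76 g
Fat content = 7.8%


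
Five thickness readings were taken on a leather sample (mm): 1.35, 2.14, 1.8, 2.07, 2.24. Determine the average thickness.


1.92 mm


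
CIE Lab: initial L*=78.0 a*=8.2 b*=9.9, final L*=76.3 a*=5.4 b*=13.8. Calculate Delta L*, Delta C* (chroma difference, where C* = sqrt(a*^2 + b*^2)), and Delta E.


Delta L* = -1.7
Delta C* = 1.96
Delta E = 5.09

Delta L* = 76.3 - 78.0 = -1.7
C1* = sqrt((8.2)^2 + (9.9)^2) = 12.855
C2* = sqrt((5.4)^2 + (13.8)^2) = 14.819
Delta C* = 14.819 - 12.855 = 1.96
Delta E = sqrt((-1.7)^2 + (-2.8)^2 + (3.9)^2) = 5.09


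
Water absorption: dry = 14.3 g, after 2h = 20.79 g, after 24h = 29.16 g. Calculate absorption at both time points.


2h absorption = 45.4%
24h absorption = 103.9%

WA (2h) = (20.79 - 14.3) / 14.3 x 100 = 45.4%
WA (24h) = (29.16 - 14.3) / 14.3 x 100 = 103.9%


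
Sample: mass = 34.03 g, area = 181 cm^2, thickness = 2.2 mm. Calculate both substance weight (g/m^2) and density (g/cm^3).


SW = 34.03 / 181 x 10000 = 1880.1 g/m^2
Volume = 181 x 2.2 / 10 = 39.82 cm^3
Density = 34.03 / 39.82 = 0.855 g/cm^3


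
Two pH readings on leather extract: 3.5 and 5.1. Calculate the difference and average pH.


Difference = 1.6
Average pH = 4.30


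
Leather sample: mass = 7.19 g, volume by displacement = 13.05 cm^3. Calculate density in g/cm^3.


0.551 g/cm^3

Density = mass / volume
Density = 7.19 / 13.05 = 0.551 g/cm^3


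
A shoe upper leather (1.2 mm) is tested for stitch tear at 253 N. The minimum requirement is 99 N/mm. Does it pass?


STS = 210.8 N/mm
Passes: Yes

STS = 253 / 1.2 = 210.8 N/mm
Minimum required: 99 N/mm
Passes: Yes


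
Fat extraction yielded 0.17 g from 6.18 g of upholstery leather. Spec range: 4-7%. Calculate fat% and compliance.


Fat content = 2.8%
Compliant: No

Fat% = 0.17 / 6.18 x 100 = 2.8%
Spec range: 4-7%
Compliant: No


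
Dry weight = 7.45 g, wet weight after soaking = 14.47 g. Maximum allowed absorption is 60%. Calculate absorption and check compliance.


Absorption = 94.2%
Compliant: No


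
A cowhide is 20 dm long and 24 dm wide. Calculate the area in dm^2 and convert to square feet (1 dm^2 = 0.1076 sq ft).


480 dm^2
51.65 sq ft

Area = 20 x 24 = 480 dm^2
Conversion: 480 x 0.1076 = 51.65 sq ft


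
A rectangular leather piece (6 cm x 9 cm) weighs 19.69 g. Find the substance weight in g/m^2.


Area = 6 x 9 = 54 cm^2
SW = 19.69 / 54 x 10000 = 3646.3 g/m^2


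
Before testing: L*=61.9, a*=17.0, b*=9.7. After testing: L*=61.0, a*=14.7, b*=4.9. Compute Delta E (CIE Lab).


dL = 61.0 - 61.9 = -0.9
da = 14.7 - 17.0 = -2.3
db = 4.9 - 9.7 = -4.8
dE = sqrt((-0.9)^2 + (-2.3)^2 + (-4.8)^2) = 5.40


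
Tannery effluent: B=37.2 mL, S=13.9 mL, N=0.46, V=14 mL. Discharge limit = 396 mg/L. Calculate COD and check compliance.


COD = (37.2 - 13.9) x 0.46 x 8000 / 14 = 6124.6 mg/L
Limit: 396 mg/L
Compliant: No


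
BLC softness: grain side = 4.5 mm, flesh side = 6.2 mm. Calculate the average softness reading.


5.35 mm

Average = (4.5 + 6.2) / 2
Average = 5.35 mm
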